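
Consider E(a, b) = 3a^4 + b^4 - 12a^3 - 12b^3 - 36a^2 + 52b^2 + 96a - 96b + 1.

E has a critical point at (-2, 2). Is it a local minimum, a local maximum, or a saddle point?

The mixed partial ∂²E/∂a∂b is 0, so the Hessian at any point is diag(E_aa, E_bb) = diag(36(a^2 - 2a - 2), 4(3b^2 - 18b + 26)).
At (-2, 2): H = diag(216, 8).
Both eigenvalues are positive, so H is positive definite: a local minimum.

local minimum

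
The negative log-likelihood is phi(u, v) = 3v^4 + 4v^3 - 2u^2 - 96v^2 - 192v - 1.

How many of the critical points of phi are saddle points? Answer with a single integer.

phi separates as a function of u plus a function of v, so ∇phi=0 decouples.
∂phi/∂u = -4u = 0 at u ∈ {0}; ∂phi/∂v = 12(v - 4)(v + 1)(v + 4) = 0 at v ∈ {-4, -1, 4}.
The Hessian is diagonal: diag(phi_uu, phi_vv). Second derivatives: phi_uu(0)=-4; phi_vv(-4)=288, phi_vv(-1)=-180, phi_vv(4)=480.
Saddle points occur where the two diagonal entries have opposite signs: (0, -4), (0, 4). Count: 2.

2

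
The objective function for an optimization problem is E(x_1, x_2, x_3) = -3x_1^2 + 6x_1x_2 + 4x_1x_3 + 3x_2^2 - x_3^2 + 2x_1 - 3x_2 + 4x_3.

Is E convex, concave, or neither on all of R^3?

E is quadratic, so its Hessian is the constant matrix H = [[-6, 6, 4], [6, 6, 0], [4, 0, -2]].
Leading principal minors: -6, -72, 48.
Neither pattern holds ⇒ H is indefinite ⇒ neither convex nor concave.

neither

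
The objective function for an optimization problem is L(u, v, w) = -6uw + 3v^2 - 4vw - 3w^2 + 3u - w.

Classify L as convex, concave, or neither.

L is quadratic, so its Hessian is the constant matrix H = [[0, 0, -6], [0, 6, -4], [-6, -4, -6]].
Leading principal minors: 0, 0, -216.
Neither pattern holds ⇒ H is indefinite ⇒ neither convex nor concave.

neither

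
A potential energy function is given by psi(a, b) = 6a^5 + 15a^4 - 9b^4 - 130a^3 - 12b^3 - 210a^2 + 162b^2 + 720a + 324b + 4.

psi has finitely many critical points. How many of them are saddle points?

psi separates as a function of a plus a function of b, so ∇psi=0 decouples.
∂psi/∂a = 30(a - 3)(a - 1)(a + 2)(a + 4) = 0 at a ∈ {-4, -2, 1, 3}; ∂psi/∂b = -36(b - 3)(b + 1)(b + 3) = 0 at b ∈ {-3, -1, 3}.
The Hessian is diagonal: diag(psi_aa, psi_bb). Second derivatives: psi_aa(-4)=-2100, psi_aa(-2)=900, psi_aa(1)=-900, psi_aa(3)=2100; psi_bb(-3)=-432, psi_bb(-1)=288, psi_bb(3)=-864.
Saddle points occur where the two diagonal entries have opposite signs: (-4, -1), (-2, -3), (-2, 3), (1, -1), (3, -3), (3, 3). Count: 6.

6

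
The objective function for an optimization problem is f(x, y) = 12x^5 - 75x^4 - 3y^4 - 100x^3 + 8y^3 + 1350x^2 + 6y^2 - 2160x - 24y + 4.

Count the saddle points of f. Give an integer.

f separates as a function of x plus a function of y, so ∇f=0 decouples.
∂f/∂x = 60(x - 4)(x - 3)(x - 1)(x + 3) = 0 at x ∈ {-3, 1, 3, 4}; ∂f/∂y = -12(y - 2)(y - 1)(y + 1) = 0 at y ∈ {-1, 1, 2}.
The Hessian is diagonal: diag(f_xx, f_yy). Second derivatives: f_xx(-3)=-10080, f_xx(1)=1440, f_xx(3)=-720, f_xx(4)=1260; f_yy(-1)=-72, f_yy(1)=24, f_yy(2)=-36.
Saddle points occur where the two diagonal entries have opposite signs: (-3, 1), (1, -1), (1, 2), (3, 1), (4, -1), (4, 2). Count: 6.

6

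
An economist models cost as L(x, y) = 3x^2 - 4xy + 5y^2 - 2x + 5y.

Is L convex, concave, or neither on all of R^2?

convex

L is quadratic, so its Hessian is the constant matrix H = [[6, -4], [-4, 10]].
det(H) = 44, tr(H) = 16.
det(H) > 0 and tr(H) > 0, so H is positive definite everywhere: convex.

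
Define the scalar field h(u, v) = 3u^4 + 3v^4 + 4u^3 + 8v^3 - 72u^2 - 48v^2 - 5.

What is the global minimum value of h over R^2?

-1157

h(u,v) separates as P(u) + Q(v) − 5, so its minimum is min P + min Q − 5.
P'(u) = 12u(u - 3)(u + 4) vanishes at u ∈ {-4, 0, 3}; Q'(v) = 12v(v - 2)(v + 4) vanishes at v ∈ {-4, 0, 2}.
Local minima of P (where P''>0): P(-4)=-640, P(3)=-297. Local minima of Q: Q(-4)=-512, Q(2)=-80.
So the global minimum of h is P(-4) + Q(-4) − 5 = -640 − 512 − 5 = -1157, attained at (-4, -4).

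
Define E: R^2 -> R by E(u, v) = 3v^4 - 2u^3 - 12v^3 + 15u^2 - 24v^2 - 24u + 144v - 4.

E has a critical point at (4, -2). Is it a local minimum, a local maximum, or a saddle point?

saddle point

The mixed partial ∂²E/∂u∂v is 0, so the Hessian at any point is diag(E_uu, E_vv) = diag(6(-2u + 5), 12(3v^2 - 6v - 4)).
At (4, -2): H = diag(-18, 240).
The eigenvalues have opposite signs, so H is indefinite: a saddle point.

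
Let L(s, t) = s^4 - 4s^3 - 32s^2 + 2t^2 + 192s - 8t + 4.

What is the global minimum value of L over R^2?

L(s,t) separates as P(s) + Q(t) + 4, so its minimum is min P + min Q + 4.
P'(s) = 4(s - 4)(s - 3)(s + 4) vanishes at s ∈ {-4, 3, 4}; Q'(t) = 4(t - 2) vanishes at t ∈ {2}.
Local minima of P (where P''>0): P(-4)=-768, P(4)=256. Local minima of Q: Q(2)=-8.
So the global minimum of L is P(-4) + Q(2) + 4 = -768 − 8 + 4 = -772, attained at (-4, 2).

-772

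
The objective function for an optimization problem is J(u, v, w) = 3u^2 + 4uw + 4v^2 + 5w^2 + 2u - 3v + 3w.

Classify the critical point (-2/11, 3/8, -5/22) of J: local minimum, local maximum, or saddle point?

local minimum

The Hessian is constant: H = [[6, 0, 4], [0, 8, 0], [4, 0, 10]].
Leading principal minors: Δ₁ = 6, Δ₂ = 48, Δ₃ = 352.
All leading minors are positive, so H is positive definite: a local minimum.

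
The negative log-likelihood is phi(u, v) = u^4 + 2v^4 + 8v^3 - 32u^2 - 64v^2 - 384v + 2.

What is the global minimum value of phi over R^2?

-1790

phi(u,v) separates as P(u) + Q(v) + 2, so its minimum is min P + min Q + 2.
P'(u) = 4u(u - 4)(u + 4) vanishes at u ∈ {-4, 0, 4}; Q'(v) = 8(v - 4)(v + 3)(v + 4) vanishes at v ∈ {-4, -3, 4}.
Local minima of P (where P''>0): P(-4)=-256, P(4)=-256. Local minima of Q: Q(-4)=512, Q(4)=-1536.
So the global minimum of phi is P(-4) + Q(4) + 2 = -256 − 1536 + 2 = -1790, attained at (-4, 4).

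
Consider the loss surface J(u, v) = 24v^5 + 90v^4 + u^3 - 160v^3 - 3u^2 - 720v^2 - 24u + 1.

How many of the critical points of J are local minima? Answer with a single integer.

J separates as a function of u plus a function of v, so ∇J=0 decouples.
∂J/∂u = 3(u - 4)(u + 2) = 0 at u ∈ {-2, 4}; ∂J/∂v = 120v(v - 2)(v + 2)(v + 3) = 0 at v ∈ {-3, -2, 0, 2}.
The Hessian is diagonal: diag(J_uu, J_vv). Second derivatives: J_uu(-2)=-18, J_uu(4)=18; J_vv(-3)=-1800, J_vv(-2)=960, J_vv(0)=-1440, J_vv(2)=4800.
Local minima occur where both diagonal entries positive: (4, -2), (4, 2). Count: 2.

2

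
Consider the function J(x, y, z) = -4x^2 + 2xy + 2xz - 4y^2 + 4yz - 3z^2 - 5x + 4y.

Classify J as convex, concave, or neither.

J is quadratic, so its Hessian is the constant matrix H = [[-8, 2, 2], [2, -8, 4], [2, 4, -6]].
Leading principal minors: -8, 60, -168.
Signs alternate −, +, − ⇒ H ≺ 0 ⇒ concave.

concave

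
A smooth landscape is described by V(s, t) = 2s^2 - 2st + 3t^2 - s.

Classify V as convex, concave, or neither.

convex

V is quadratic, so its Hessian is the constant matrix H = [[4, -2], [-2, 6]].
det(H) = 20, tr(H) = 10.
det(H) > 0 and tr(H) > 0, so H is positive definite everywhere: convex.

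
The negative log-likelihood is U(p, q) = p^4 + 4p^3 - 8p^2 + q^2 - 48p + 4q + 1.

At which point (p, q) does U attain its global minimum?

(2, -2)

U(p,q) separates as A(p) + B(q) + 1, so its minimum is min A + min B + 1.
A'(p) = 4(p - 2)(p + 2)(p + 3) vanishes at p ∈ {-3, -2, 2}; B'(q) = 2q + 4 vanishes at q ∈ {-2}.
Local minima of A (where A''>0): A(-3)=45, A(2)=-80. Local minima of B: B(-2)=-4.
So the global minimum of U is A(2) + B(-2) + 1 = -80 − 4 + 1 = -83, attained at (2, -2).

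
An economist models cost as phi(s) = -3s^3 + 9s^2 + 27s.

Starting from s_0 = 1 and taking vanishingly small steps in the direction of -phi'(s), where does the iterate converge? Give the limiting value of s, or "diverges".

phi'(s) = -9(s - 3)(s + 1), so phi'(1) = 36.
Gradient descent moves in the -phi' direction, i.e. s is decreasing.
The nearest critical point in that direction is s = -1, where phi'' = 36 > 0 (a local minimum). The iterate converges there.

-1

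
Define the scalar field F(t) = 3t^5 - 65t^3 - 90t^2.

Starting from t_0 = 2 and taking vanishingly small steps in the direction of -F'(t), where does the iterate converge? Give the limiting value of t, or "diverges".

4

F'(t) = 15t(t - 4)(t + 1)(t + 3), so F'(2) = -900.
Gradient descent moves in the -F' direction, i.e. t is increasing.
The nearest critical point in that direction is t = 4, where F'' = 2100 > 0 (a local minimum). The iterate converges there.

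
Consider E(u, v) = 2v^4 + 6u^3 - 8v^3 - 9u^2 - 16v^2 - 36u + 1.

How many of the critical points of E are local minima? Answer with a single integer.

2

E separates as a function of u plus a function of v, so ∇E=0 decouples.
∂E/∂u = 18(u - 2)(u + 1) = 0 at u ∈ {-1, 2}; ∂E/∂v = 8v(v - 4)(v + 1) = 0 at v ∈ {-1, 0, 4}.
The Hessian is diagonal: diag(E_uu, E_vv). Second derivatives: E_uu(-1)=-54, E_uu(2)=54; E_vv(-1)=40, E_vv(0)=-32, E_vv(4)=160.
Local minima occur where both diagonal entries positive: (2, -1), (2, 4). Count: 2.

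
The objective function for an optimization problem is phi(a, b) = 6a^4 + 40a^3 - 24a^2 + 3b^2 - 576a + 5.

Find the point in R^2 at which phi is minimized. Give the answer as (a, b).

phi(a,b) separates as P(a) + Q(b) + 5, so its minimum is min P + min Q + 5.
P'(a) = 24(a - 2)(a + 3)(a + 4) vanishes at a ∈ {-4, -3, 2}; Q'(b) = 6b vanishes at b ∈ {0}.
Local minima of P (where P''>0): P(-4)=896, P(2)=-832. Local minima of Q: Q(0)=0.
So the global minimum of phi is P(2) + Q(0) + 5 = -832 + 0 + 5 = -827, attained at (2, 0).

(2, 0)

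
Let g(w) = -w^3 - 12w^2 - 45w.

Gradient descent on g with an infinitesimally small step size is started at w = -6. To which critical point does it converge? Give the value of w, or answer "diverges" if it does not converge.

g'(w) = -3(w + 3)(w + 5), so g'(-6) = -9.
Gradient descent moves in the -g' direction, i.e. w is increasing.
The nearest critical point in that direction is w = -5, where g'' = 6 > 0 (a local minimum). The iterate converges there.

-5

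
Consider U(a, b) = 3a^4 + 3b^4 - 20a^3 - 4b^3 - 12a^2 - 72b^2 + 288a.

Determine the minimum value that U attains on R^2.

U(a,b) separates as P(a) + Q(b), so its minimum is min P + min Q.
P'(a) = 12(a - 4)(a - 3)(a + 2) vanishes at a ∈ {-2, 3, 4}; Q'(b) = 12b(b - 4)(b + 3) vanishes at b ∈ {-3, 0, 4}.
Local minima of P (where P''>0): P(-2)=-416, P(4)=448. Local minima of Q: Q(-3)=-297, Q(4)=-640.
So the global minimum of U is P(-2) + Q(4) = -416 − 640 = -1056, attained at (-2, 4).

-1056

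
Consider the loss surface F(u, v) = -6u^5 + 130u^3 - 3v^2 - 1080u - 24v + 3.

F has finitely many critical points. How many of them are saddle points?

F separates as a function of u plus a function of v, so ∇F=0 decouples.
∂F/∂u = -30(u - 3)(u - 2)(u + 2)(u + 3) = 0 at u ∈ {-3, -2, 2, 3}; ∂F/∂v = -6(v + 4) = 0 at v ∈ {-4}.
The Hessian is diagonal: diag(F_uu, F_vv). Second derivatives: F_uu(-3)=900, F_uu(-2)=-600, F_uu(2)=600, F_uu(3)=-900; F_vv(-4)=-6.
Saddle points occur where the two diagonal entries have opposite signs: (-3, -4), (2, -4). Count: 2.

2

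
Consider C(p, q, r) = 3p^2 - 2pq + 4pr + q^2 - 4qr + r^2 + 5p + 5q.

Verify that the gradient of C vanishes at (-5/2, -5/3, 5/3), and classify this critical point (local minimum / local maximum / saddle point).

∇C = (6p - 2q + 4r + 5, -2p + 2q - 4r + 5, 4p - 4q + 2r); substituting (-5/2, -5/3, 5/3) gives ∇C = (0, 0, 0), so (-5/2, -5/3, 5/3) is indeed a critical point.
The Hessian is constant: H = [[6, -2, 4], [-2, 2, -4], [4, -4, 2]].
Leading principal minors: Δ₁ = 6, Δ₂ = 8, Δ₃ = -48.
The minors fit neither the all-positive nor the alternating-sign pattern, so H is indefinite: a saddle point.

saddle point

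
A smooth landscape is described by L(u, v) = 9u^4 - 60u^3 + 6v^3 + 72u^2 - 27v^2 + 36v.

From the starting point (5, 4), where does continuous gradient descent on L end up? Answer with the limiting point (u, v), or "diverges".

L is separable, so gradient descent decouples: u follows -∂L/∂u, v follows -∂L/∂v.
∂L/∂u = 36u(u - 4)(u - 1); at u=5 this is 720, so u decreases.
∂L/∂v = 18(v - 2)(v - 1); at v=4 this is 108, so v decreases.
u converges to its nearest critical value 4 (a local min of the u-part); v converges to 2. The iterate converges to (4, 2).

(4, 2)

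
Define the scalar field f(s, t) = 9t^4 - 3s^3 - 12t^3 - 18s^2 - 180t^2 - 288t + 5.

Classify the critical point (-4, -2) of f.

The mixed partial ∂²f/∂s∂t is 0, so the Hessian at any point is diag(f_ss, f_tt) = diag(-18(s + 2), 36(3t^2 - 2t - 10)).
At (-4, -2): H = diag(36, 216).
Both eigenvalues are positive, so H is positive definite: a local minimum.

local minimum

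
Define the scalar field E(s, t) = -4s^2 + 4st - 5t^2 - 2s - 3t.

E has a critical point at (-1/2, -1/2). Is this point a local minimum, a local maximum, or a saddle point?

local maximum

The Hessian of E is constant: H = [[-8, 4], [4, -10]].
det(H) = (-8)·(-10) − 4² = 64.
det(H) > 0 and tr(H) = -18 < 0, so H is negative definite and the point is a local maximum.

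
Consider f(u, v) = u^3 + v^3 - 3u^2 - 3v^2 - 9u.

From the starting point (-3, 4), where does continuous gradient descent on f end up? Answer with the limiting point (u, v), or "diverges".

f is separable, so gradient descent decouples: u follows -∂f/∂u, v follows -∂f/∂v.
∂f/∂u = 3(u - 3)(u + 1); at u=-3 this is 36, so u decreases.
∂f/∂v = 3v(v - 2); at v=4 this is 24, so v decreases.
The u-coordinate has no critical point in that direction and runs off to infinity.

diverges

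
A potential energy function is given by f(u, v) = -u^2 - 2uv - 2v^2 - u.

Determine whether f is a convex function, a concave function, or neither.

concave

f is quadratic, so its Hessian is the constant matrix H = [[-2, -2], [-2, -4]].
det(H) = 4, tr(H) = -6.
det(H) > 0 and tr(H) < 0, so H is negative definite everywhere: concave.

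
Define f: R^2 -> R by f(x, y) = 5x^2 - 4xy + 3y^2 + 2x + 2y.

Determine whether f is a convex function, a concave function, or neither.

convex

f is quadratic, so its Hessian is the constant matrix H = [[10, -4], [-4, 6]].
det(H) = 44, tr(H) = 16.
det(H) > 0 and tr(H) > 0, so H is positive definite everywhere: convex.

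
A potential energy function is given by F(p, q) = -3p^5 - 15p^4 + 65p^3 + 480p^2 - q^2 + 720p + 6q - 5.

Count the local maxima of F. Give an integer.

F separates as a function of p plus a function of q, so ∇F=0 decouples.
∂F/∂p = -15(p - 4)(p + 1)(p + 3)(p + 4) = 0 at p ∈ {-4, -3, -1, 4}; ∂F/∂q = -2(q - 3) = 0 at q ∈ {3}.
The Hessian is diagonal: diag(F_pp, F_qq). Second derivatives: F_pp(-4)=360, F_pp(-3)=-210, F_pp(-1)=450, F_pp(4)=-4200; F_qq(3)=-2.
Local maxima occur where both diagonal entries negative: (-3, 3), (4, 3). Count: 2.

2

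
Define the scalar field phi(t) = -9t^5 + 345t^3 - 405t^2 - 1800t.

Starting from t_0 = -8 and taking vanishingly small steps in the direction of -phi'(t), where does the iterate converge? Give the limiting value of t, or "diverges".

phi'(t) = -45(t - 4)(t - 2)(t + 1)(t + 5), so phi'(-8) = -113400.
Gradient descent moves in the -phi' direction, i.e. t is increasing.
The nearest critical point in that direction is t = -5, where phi'' = 11340 > 0 (a local minimum). The iterate converges there.

-5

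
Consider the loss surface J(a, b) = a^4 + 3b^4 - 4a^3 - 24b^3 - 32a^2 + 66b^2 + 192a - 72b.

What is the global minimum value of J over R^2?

J(a,b) separates as P(a) + Q(b), so its minimum is min P + min Q.
P'(a) = 4(a - 4)(a - 3)(a + 4) vanishes at a ∈ {-4, 3, 4}; Q'(b) = 12(b - 3)(b - 2)(b - 1) vanishes at b ∈ {1, 2, 3}.
Local minima of P (where P''>0): P(-4)=-768, P(4)=256. Local minima of Q: Q(1)=-27, Q(3)=-27.
So the global minimum of J is P(-4) + Q(1) = -768 − 27 = -795, attained at (-4, 1).

-795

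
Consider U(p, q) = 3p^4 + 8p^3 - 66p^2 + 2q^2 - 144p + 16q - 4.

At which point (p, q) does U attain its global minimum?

(3, -4)

U(p,q) separates as A(p) + B(q) − 4, so its minimum is min A + min B − 4.
A'(p) = 12(p - 3)(p + 1)(p + 4) vanishes at p ∈ {-4, -1, 3}; B'(q) = 4q + 16 vanishes at q ∈ {-4}.
Local minima of A (where A''>0): A(-4)=-224, A(3)=-567. Local minima of B: B(-4)=-32.
So the global minimum of U is A(3) + B(-4) − 4 = -567 − 32 − 4 = -603, attained at (3, -4).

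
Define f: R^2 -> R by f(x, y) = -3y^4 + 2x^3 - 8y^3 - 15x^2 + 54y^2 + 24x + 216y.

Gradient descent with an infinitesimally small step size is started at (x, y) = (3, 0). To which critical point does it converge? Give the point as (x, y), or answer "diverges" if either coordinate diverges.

(4, -2)

f is separable, so gradient descent decouples: x follows -∂f/∂x, y follows -∂f/∂y.
∂f/∂x = 6(x - 4)(x - 1); at x=3 this is -12, so x increases.
∂f/∂y = -12(y - 3)(y + 2)(y + 3); at y=0 this is 216, so y decreases.
x converges to its nearest critical value 4 (a local min of the x-part); y converges to -2. The iterate converges to (4, -2).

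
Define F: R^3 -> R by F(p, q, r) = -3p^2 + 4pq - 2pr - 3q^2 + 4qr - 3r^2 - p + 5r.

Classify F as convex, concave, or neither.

F is quadratic, so its Hessian is the constant matrix H = [[-6, 4, -2], [4, -6, 4], [-2, 4, -6]].
Leading principal minors: -6, 20, -64.
Signs alternate −, +, − ⇒ H ≺ 0 ⇒ concave.

concave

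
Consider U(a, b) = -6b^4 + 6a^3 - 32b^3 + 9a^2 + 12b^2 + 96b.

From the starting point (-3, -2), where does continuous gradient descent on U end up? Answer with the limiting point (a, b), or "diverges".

diverges

U is separable, so gradient descent decouples: a follows -∂U/∂a, b follows -∂U/∂b.
∂U/∂a = 18a(a + 1); at a=-3 this is 108, so a decreases.
∂U/∂b = -24(b - 1)(b + 1)(b + 4); at b=-2 this is -144, so b increases.
The a-coordinate has no critical point in that direction and runs off to infinity.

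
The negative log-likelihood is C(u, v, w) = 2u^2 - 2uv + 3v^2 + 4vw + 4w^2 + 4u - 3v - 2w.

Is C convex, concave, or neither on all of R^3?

convex

C is quadratic, so its Hessian is the constant matrix H = [[4, -2, 0], [-2, 6, 4], [0, 4, 8]].
Leading principal minors: 4, 20, 96.
All positive ⇒ H ≻ 0 ⇒ convex.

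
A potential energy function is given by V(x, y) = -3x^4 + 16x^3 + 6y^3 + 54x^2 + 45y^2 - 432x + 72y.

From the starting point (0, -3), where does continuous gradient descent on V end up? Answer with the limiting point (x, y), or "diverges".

(3, -1)

V is separable, so gradient descent decouples: x follows -∂V/∂x, y follows -∂V/∂y.
∂V/∂x = -12(x - 4)(x - 3)(x + 3); at x=0 this is -432, so x increases.
∂V/∂y = 18(y + 1)(y + 4); at y=-3 this is -36, so y increases.
x converges to its nearest critical value 3 (a local min of the x-part); y converges to -1. The iterate converges to (3, -1).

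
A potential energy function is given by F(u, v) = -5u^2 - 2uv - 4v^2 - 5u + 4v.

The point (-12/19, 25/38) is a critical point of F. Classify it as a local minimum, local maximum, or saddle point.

local maximum

The Hessian of F is constant: H = [[-10, -2], [-2, -8]].
det(H) = (-10)·(-8) − (-2)² = 76.
det(H) > 0 and tr(H) = -18 < 0, so H is negative definite and the point is a local maximum.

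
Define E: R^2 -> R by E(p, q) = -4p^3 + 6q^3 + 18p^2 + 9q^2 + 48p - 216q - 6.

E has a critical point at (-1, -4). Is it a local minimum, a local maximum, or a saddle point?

The mixed partial ∂²E/∂p∂q is 0, so the Hessian at any point is diag(E_pp, E_qq) = diag(12(-2p + 3), 18(2q + 1)).
At (-1, -4): H = diag(60, -126).
The eigenvalues have opposite signs, so H is indefinite: a saddle point.

saddle point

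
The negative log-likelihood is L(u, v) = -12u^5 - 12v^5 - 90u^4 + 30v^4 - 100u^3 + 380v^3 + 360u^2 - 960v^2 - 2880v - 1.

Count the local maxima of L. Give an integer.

4

L separates as a function of u plus a function of v, so ∇L=0 decouples.
∂L/∂u = -60u(u - 1)(u + 3)(u + 4) = 0 at u ∈ {-4, -3, 0, 1}; ∂L/∂v = -60(v - 4)(v - 3)(v + 1)(v + 4) = 0 at v ∈ {-4, -1, 3, 4}.
The Hessian is diagonal: diag(L_uu, L_vv). Second derivatives: L_uu(-4)=1200, L_uu(-3)=-720, L_uu(0)=720, L_uu(1)=-1200; L_vv(-4)=10080, L_vv(-1)=-3600, L_vv(3)=1680, L_vv(4)=-2400.
Local maxima occur where both diagonal entries negative: (-3, -1), (-3, 4), (1, -1), (1, 4). Count: 4.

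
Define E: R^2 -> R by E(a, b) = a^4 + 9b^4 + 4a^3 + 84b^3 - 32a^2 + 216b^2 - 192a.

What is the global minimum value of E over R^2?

E(a,b) separates as P(a) + Q(b), so its minimum is min P + min Q.
P'(a) = 4(a - 4)(a + 3)(a + 4) vanishes at a ∈ {-4, -3, 4}; Q'(b) = 36b(b + 3)(b + 4) vanishes at b ∈ {-4, -3, 0}.
Local minima of P (where P''>0): P(-4)=256, P(4)=-768. Local minima of Q: Q(-4)=384, Q(0)=0.
So the global minimum of E is P(4) + Q(0) = -768 + 0 = -768, attained at (4, 0).

-768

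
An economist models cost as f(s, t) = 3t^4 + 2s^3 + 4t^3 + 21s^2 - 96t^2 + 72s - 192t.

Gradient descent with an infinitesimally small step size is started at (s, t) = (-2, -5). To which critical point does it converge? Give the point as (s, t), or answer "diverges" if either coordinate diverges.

(-3, -4)

f is separable, so gradient descent decouples: s follows -∂f/∂s, t follows -∂f/∂t.
∂f/∂s = 6(s + 3)(s + 4); at s=-2 this is 12, so s decreases.
∂f/∂t = 12(t - 4)(t + 1)(t + 4); at t=-5 this is -432, so t increases.
s converges to its nearest critical value -3 (a local min of the s-part); t converges to -4. The iterate converges to (-3, -4).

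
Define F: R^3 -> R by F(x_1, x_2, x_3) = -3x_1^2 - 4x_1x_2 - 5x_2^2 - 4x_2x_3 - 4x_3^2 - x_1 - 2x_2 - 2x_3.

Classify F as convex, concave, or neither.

concave

F is quadratic, so its Hessian is the constant matrix H = [[-6, -4, 0], [-4, -10, -4], [0, -4, -8]].
Leading principal minors: -6, 44, -256.
Signs alternate −, +, − ⇒ H ≺ 0 ⇒ concave.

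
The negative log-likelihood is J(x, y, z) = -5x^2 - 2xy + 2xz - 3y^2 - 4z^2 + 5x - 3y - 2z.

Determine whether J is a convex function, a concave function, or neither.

J is quadratic, so its Hessian is the constant matrix H = [[-10, -2, 2], [-2, -6, 0], [2, 0, -8]].
Leading principal minors: -10, 56, -424.
Signs alternate −, +, − ⇒ H ≺ 0 ⇒ concave.

concave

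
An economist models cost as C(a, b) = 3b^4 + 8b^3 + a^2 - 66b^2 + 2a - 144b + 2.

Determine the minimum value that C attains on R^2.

C(a,b) separates as P(a) + Q(b) + 2, so its minimum is min P + min Q + 2.
P'(a) = 2a + 2 vanishes at a ∈ {-1}; Q'(b) = 12(b - 3)(b + 1)(b + 4) vanishes at b ∈ {-4, -1, 3}.
Local minima of P (where P''>0): P(-1)=-1. Local minima of Q: Q(-4)=-224, Q(3)=-567.
So the global minimum of C is P(-1) + Q(3) + 2 = -1 − 567 + 2 = -566, attained at (-1, 3).

-566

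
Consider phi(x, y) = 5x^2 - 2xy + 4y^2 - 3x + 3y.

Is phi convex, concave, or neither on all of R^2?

phi is quadratic, so its Hessian is the constant matrix H = [[10, -2], [-2, 8]].
det(H) = 76, tr(H) = 18.
det(H) > 0 and tr(H) > 0, so H is positive definite everywhere: convex.

convex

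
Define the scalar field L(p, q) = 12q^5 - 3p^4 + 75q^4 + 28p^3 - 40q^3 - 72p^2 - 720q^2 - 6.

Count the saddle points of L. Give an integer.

L separates as a function of p plus a function of q, so ∇L=0 decouples.
∂L/∂p = -12p(p - 4)(p - 3) = 0 at p ∈ {0, 3, 4}; ∂L/∂q = 60q(q - 2)(q + 3)(q + 4) = 0 at q ∈ {-4, -3, 0, 2}.
The Hessian is diagonal: diag(L_pp, L_qq). Second derivatives: L_pp(0)=-144, L_pp(3)=36, L_pp(4)=-48; L_qq(-4)=-1440, L_qq(-3)=900, L_qq(0)=-1440, L_qq(2)=3600.
Saddle points occur where the two diagonal entries have opposite signs: (0, -3), (0, 2), (3, -4), (3, 0), (4, -3), (4, 2). Count: 6.

6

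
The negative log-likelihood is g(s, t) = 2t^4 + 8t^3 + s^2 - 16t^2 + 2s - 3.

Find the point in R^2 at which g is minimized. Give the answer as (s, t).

g(s,t) separates as P(s) + Q(t) − 3, so its minimum is min P + min Q − 3.
P'(s) = 2s + 2 vanishes at s ∈ {-1}; Q'(t) = 8t(t - 1)(t + 4) vanishes at t ∈ {-4, 0, 1}.
Local minima of P (where P''>0): P(-1)=-1. Local minima of Q: Q(-4)=-256, Q(1)=-6.
So the global minimum of g is P(-1) + Q(-4) − 3 = -1 − 256 − 3 = -260, attained at (-1, -4).

(-1, -4)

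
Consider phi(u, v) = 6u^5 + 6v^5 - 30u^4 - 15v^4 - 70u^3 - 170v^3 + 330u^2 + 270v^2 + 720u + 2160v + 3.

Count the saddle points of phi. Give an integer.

phi separates as a function of u plus a function of v, so ∇phi=0 decouples.
∂phi/∂u = 30(u - 4)(u - 3)(u + 1)(u + 2) = 0 at u ∈ {-2, -1, 3, 4}; ∂phi/∂v = 30(v - 4)(v - 3)(v + 2)(v + 3) = 0 at v ∈ {-3, -2, 3, 4}.
The Hessian is diagonal: diag(phi_uu, phi_vv). Second derivatives: phi_uu(-2)=-900, phi_uu(-1)=600, phi_uu(3)=-600, phi_uu(4)=900; phi_vv(-3)=-1260, phi_vv(-2)=900, phi_vv(3)=-900, phi_vv(4)=1260.
Saddle points occur where the two diagonal entries have opposite signs: (-2, -2), (-2, 4), (-1, -3), (-1, 3), (3, -2), (3, 4), (4, -3), (4, 3). Count: 8.

8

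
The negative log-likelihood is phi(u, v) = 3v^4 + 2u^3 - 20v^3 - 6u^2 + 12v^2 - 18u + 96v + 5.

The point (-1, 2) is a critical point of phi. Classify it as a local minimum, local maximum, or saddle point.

local maximum

The mixed partial ∂²phi/∂u∂v is 0, so the Hessian at any point is diag(phi_uu, phi_vv) = diag(12(u - 1), 12(3v^2 - 10v + 2)).
At (-1, 2): H = diag(-24, -72).
Both eigenvalues are negative, so H is negative definite: a local maximum.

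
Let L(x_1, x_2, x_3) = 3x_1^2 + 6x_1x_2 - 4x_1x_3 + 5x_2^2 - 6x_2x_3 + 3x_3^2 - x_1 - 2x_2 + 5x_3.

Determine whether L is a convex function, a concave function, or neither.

convex

L is quadratic, so its Hessian is the constant matrix H = [[6, 6, -4], [6, 10, -6], [-4, -6, 6]].
Leading principal minors: 6, 24, 56.
All positive ⇒ H ≻ 0 ⇒ convex.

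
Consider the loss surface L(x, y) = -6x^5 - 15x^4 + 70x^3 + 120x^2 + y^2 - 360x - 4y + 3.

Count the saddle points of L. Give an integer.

2

L separates as a function of x plus a function of y, so ∇L=0 decouples.
∂L/∂x = -30(x - 2)(x - 1)(x + 2)(x + 3) = 0 at x ∈ {-3, -2, 1, 2}; ∂L/∂y = 2(y - 2) = 0 at y ∈ {2}.
The Hessian is diagonal: diag(L_xx, L_yy). Second derivatives: L_xx(-3)=600, L_xx(-2)=-360, L_xx(1)=360, L_xx(2)=-600; L_yy(2)=2.
Saddle points occur where the two diagonal entries have opposite signs: (-2, 2), (2, 2). Count: 2.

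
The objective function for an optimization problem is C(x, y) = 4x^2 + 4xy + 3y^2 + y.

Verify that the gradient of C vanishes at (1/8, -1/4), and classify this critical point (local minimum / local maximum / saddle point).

∇C = (8x + 4y, 4x + 6y + 1); substituting (1/8, -1/4) gives ∇C = (0, 0), so (1/8, -1/4) is indeed a critical point.
The Hessian of C is constant: H = [[8, 4], [4, 6]].
det(H) = 8·6 − 4² = 32.
det(H) > 0 and tr(H) = 14 > 0, so H is positive definite and the point is a local minimum.

local minimum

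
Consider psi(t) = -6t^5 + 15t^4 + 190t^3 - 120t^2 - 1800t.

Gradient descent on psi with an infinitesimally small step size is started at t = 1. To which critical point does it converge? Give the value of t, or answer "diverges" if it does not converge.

psi'(t) = -30(t - 5)(t - 2)(t + 2)(t + 3), so psi'(1) = -1440.
Gradient descent moves in the -psi' direction, i.e. t is increasing.
The nearest critical point in that direction is t = 2, where psi'' = 1800 > 0 (a local minimum). The iterate converges there.

2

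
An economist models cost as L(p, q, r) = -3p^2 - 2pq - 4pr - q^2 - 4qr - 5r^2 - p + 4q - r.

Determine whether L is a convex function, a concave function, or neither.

L is quadratic, so its Hessian is the constant matrix H = [[-6, -2, -4], [-2, -2, -4], [-4, -4, -10]].
Leading principal minors: -6, 8, -16.
Signs alternate −, +, − ⇒ H ≺ 0 ⇒ concave.

concave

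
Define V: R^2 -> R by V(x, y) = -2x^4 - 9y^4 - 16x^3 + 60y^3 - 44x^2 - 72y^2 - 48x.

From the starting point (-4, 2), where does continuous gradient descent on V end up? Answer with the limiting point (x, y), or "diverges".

diverges

V is separable, so gradient descent decouples: x follows -∂V/∂x, y follows -∂V/∂y.
∂V/∂x = -8(x + 1)(x + 2)(x + 3); at x=-4 this is 48, so x decreases.
∂V/∂y = -36y(y - 4)(y - 1); at y=2 this is 144, so y decreases.
The x-coordinate has no critical point in that direction and runs off to infinity.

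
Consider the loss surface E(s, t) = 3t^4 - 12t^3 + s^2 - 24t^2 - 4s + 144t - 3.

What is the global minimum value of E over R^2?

E(s,t) separates as P(s) + Q(t) − 3, so its minimum is min P + min Q − 3.
P'(s) = 2s - 4 vanishes at s ∈ {2}; Q'(t) = 12(t - 3)(t - 2)(t + 2) vanishes at t ∈ {-2, 2, 3}.
Local minima of P (where P''>0): P(2)=-4. Local minima of Q: Q(-2)=-240, Q(3)=135.
So the global minimum of E is P(2) + Q(-2) − 3 = -4 − 240 − 3 = -247, attained at (2, -2).

-247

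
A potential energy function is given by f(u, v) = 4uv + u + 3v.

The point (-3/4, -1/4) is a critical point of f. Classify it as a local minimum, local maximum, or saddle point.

The Hessian of f is constant: H = [[0, 4], [4, 0]].
det(H) = 0·0 − 4² = -16.
Since det(H) < 0, H is indefinite and the critical point is a saddle point.

saddle point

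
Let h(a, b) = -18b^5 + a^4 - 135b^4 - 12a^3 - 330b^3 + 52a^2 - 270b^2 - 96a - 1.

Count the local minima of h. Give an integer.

h separates as a function of a plus a function of b, so ∇h=0 decouples.
∂h/∂a = 4(a - 4)(a - 3)(a - 2) = 0 at a ∈ {2, 3, 4}; ∂h/∂b = -90b(b + 1)(b + 2)(b + 3) = 0 at b ∈ {-3, -2, -1, 0}.
The Hessian is diagonal: diag(h_aa, h_bb). Second derivatives: h_aa(2)=8, h_aa(3)=-4, h_aa(4)=8; h_bb(-3)=540, h_bb(-2)=-180, h_bb(-1)=180, h_bb(0)=-540.
Local minima occur where both diagonal entries positive: (2, -3), (2, -1), (4, -3), (4, -1). Count: 4.

4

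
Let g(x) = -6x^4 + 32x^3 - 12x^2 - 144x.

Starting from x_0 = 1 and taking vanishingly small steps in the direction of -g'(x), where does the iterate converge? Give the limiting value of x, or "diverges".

2

g'(x) = -24(x - 3)(x - 2)(x + 1), so g'(1) = -96.
Gradient descent moves in the -g' direction, i.e. x is increasing.
The nearest critical point in that direction is x = 2, where g'' = 72 > 0 (a local minimum). The iterate converges there.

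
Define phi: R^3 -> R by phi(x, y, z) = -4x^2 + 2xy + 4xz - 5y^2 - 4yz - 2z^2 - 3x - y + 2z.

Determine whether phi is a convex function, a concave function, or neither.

phi is quadratic, so its Hessian is the constant matrix H = [[-8, 2, 4], [2, -10, -4], [4, -4, -4]].
Leading principal minors: -8, 76, -80.
Signs alternate −, +, − ⇒ H ≺ 0 ⇒ concave.

concave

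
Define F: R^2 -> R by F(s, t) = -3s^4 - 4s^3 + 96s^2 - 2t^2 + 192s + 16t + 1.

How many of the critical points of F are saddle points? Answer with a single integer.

F separates as a function of s plus a function of t, so ∇F=0 decouples.
∂F/∂s = -12(s - 4)(s + 1)(s + 4) = 0 at s ∈ {-4, -1, 4}; ∂F/∂t = -4(t - 4) = 0 at t ∈ {4}.
The Hessian is diagonal: diag(F_ss, F_tt). Second derivatives: F_ss(-4)=-288, F_ss(-1)=180, F_ss(4)=-480; F_tt(4)=-4.
Saddle points occur where the two diagonal entries have opposite signs: (-1, 4). Count: 1.

1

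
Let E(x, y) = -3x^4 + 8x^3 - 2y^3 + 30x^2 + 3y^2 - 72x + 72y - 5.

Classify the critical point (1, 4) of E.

The mixed partial ∂²E/∂x∂y is 0, so the Hessian at any point is diag(E_xx, E_yy) = diag(12(-3x^2 + 4x + 5), 6(-2y + 1)).
At (1, 4): H = diag(72, -42).
The eigenvalues have opposite signs, so H is indefinite: a saddle point.

saddle point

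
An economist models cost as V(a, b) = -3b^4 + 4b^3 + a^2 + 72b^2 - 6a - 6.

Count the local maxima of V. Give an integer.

V separates as a function of a plus a function of b, so ∇V=0 decouples.
∂V/∂a = 2(a - 3) = 0 at a ∈ {3}; ∂V/∂b = -12b(b - 4)(b + 3) = 0 at b ∈ {-3, 0, 4}.
The Hessian is diagonal: diag(V_aa, V_bb). Second derivatives: V_aa(3)=2; V_bb(-3)=-252, V_bb(0)=144, V_bb(4)=-336.
Local maxima occur where both diagonal entries negative: none. Count: 0.

0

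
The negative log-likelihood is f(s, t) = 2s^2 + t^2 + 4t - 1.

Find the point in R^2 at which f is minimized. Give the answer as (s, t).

(0, -2)

f(s,t) separates as P(s) + Q(t) − 1, so its minimum is min P + min Q − 1.
P'(s) = 4s vanishes at s ∈ {0}; Q'(t) = 2(t + 2) vanishes at t ∈ {-2}.
Local minima of P (where P''>0): P(0)=0. Local minima of Q: Q(-2)=-4.
So the global minimum of f is P(0) + Q(-2) − 1 = 0 − 4 − 1 = -5, attained at (0, -2).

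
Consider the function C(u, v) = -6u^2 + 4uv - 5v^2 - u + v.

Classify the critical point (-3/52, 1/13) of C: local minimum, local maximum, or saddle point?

The Hessian of C is constant: H = [[-12, 4], [4, -10]].
det(H) = (-12)·(-10) − 4² = 104.
det(H) > 0 and tr(H) = -22 < 0, so H is negative definite and the point is a local maximum.

local maximum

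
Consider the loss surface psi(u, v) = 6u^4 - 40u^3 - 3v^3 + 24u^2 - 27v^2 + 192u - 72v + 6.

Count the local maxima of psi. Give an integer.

psi separates as a function of u plus a function of v, so ∇psi=0 decouples.
∂psi/∂u = 24(u - 4)(u - 2)(u + 1) = 0 at u ∈ {-1, 2, 4}; ∂psi/∂v = -9(v + 2)(v + 4) = 0 at v ∈ {-4, -2}.
The Hessian is diagonal: diag(psi_uu, psi_vv). Second derivatives: psi_uu(-1)=360, psi_uu(2)=-144, psi_uu(4)=240; psi_vv(-4)=18, psi_vv(-2)=-18.
Local maxima occur where both diagonal entries negative: (2, -2). Count: 1.

1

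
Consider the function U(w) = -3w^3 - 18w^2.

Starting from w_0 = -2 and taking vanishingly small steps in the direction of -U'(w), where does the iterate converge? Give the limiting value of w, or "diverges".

U'(w) = -9w(w + 4), so U'(-2) = 36.
Gradient descent moves in the -U' direction, i.e. w is decreasing.
The nearest critical point in that direction is w = -4, where U'' = 36 > 0 (a local minimum). The iterate converges there.

-4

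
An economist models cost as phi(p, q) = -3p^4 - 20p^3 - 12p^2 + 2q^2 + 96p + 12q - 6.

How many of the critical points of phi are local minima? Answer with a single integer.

phi separates as a function of p plus a function of q, so ∇phi=0 decouples.
∂phi/∂p = -12(p - 1)(p + 2)(p + 4) = 0 at p ∈ {-4, -2, 1}; ∂phi/∂q = 4(q + 3) = 0 at q ∈ {-3}.
The Hessian is diagonal: diag(phi_pp, phi_qq). Second derivatives: phi_pp(-4)=-120, phi_pp(-2)=72, phi_pp(1)=-180; phi_qq(-3)=4.
Local minima occur where both diagonal entries positive: (-2, -3). Count: 1.

1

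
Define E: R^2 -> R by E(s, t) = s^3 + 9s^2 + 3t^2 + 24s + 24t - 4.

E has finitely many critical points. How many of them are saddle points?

E separates as a function of s plus a function of t, so ∇E=0 decouples.
∂E/∂s = 3(s + 2)(s + 4) = 0 at s ∈ {-4, -2}; ∂E/∂t = 6(t + 4) = 0 at t ∈ {-4}.
The Hessian is diagonal: diag(E_ss, E_tt). Second derivatives: E_ss(-4)=-6, E_ss(-2)=6; E_tt(-4)=6.
Saddle points occur where the two diagonal entries have opposite signs: (-4, -4). Count: 1.

1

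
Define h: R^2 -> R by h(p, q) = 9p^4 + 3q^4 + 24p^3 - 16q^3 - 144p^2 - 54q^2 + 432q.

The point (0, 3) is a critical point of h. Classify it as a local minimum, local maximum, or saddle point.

The mixed partial ∂²h/∂p∂q is 0, so the Hessian at any point is diag(h_pp, h_qq) = diag(36(3p^2 + 4p - 8), 12(3q^2 - 8q - 9)).
At (0, 3): H = diag(-288, -72).
Both eigenvalues are negative, so H is negative definite: a local maximum.

local maximum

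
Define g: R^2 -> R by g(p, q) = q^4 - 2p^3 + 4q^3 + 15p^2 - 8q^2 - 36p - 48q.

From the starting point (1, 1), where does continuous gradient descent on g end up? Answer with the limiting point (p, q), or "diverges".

(2, 2)

g is separable, so gradient descent decouples: p follows -∂g/∂p, q follows -∂g/∂q.
∂g/∂p = -6(p - 3)(p - 2); at p=1 this is -12, so p increases.
∂g/∂q = 4(q - 2)(q + 2)(q + 3); at q=1 this is -48, so q increases.
p converges to its nearest critical value 2 (a local min of the p-part); q converges to 2. The iterate converges to (2, 2).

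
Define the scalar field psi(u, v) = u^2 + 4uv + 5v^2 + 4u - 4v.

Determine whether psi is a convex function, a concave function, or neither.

psi is quadratic, so its Hessian is the constant matrix H = [[2, 4], [4, 10]].
det(H) = 4, tr(H) = 12.
det(H) > 0 and tr(H) > 0, so H is positive definite everywhere: convex.

convex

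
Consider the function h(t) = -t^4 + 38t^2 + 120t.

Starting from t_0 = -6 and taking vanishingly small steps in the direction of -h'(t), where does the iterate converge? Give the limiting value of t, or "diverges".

h'(t) = -4(t - 5)(t + 2)(t + 3), so h'(-6) = 528.
Gradient descent moves in the -h' direction, i.e. t is decreasing.
There is no critical point below t=-6, and h' keeps the same sign, so the iterate runs off to −∞.

diverges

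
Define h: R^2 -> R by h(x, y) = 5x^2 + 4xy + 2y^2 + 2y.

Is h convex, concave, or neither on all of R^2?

h is quadratic, so its Hessian is the constant matrix H = [[10, 4], [4, 4]].
det(H) = 24, tr(H) = 14.
det(H) > 0 and tr(H) > 0, so H is positive definite everywhere: convex.

convex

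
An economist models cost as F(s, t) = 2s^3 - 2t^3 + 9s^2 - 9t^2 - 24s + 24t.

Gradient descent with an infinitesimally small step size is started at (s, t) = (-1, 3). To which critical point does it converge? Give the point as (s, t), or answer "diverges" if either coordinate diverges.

F is separable, so gradient descent decouples: s follows -∂F/∂s, t follows -∂F/∂t.
∂F/∂s = 6(s - 1)(s + 4); at s=-1 this is -36, so s increases.
∂F/∂t = -6(t - 1)(t + 4); at t=3 this is -84, so t increases.
The t-coordinate has no critical point in that direction and runs off to infinity.

diverges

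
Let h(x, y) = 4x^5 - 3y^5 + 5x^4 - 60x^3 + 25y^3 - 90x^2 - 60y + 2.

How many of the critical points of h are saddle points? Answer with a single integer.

h separates as a function of x plus a function of y, so ∇h=0 decouples.
∂h/∂x = 20x(x - 3)(x + 1)(x + 3) = 0 at x ∈ {-3, -1, 0, 3}; ∂h/∂y = -15(y - 2)(y - 1)(y + 1)(y + 2) = 0 at y ∈ {-2, -1, 1, 2}.
The Hessian is diagonal: diag(h_xx, h_yy). Second derivatives: h_xx(-3)=-720, h_xx(-1)=160, h_xx(0)=-180, h_xx(3)=1440; h_yy(-2)=180, h_yy(-1)=-90, h_yy(1)=90, h_yy(2)=-180.
Saddle points occur where the two diagonal entries have opposite signs: (-3, -2), (-3, 1), (-1, -1), (-1, 2), (0, -2), (0, 1), (3, -1), (3, 2). Count: 8.

8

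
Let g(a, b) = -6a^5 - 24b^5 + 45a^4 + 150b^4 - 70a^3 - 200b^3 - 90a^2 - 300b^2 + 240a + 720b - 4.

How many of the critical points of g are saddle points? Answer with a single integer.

g separates as a function of a plus a function of b, so ∇g=0 decouples.
∂g/∂a = -30(a - 4)(a - 2)(a - 1)(a + 1) = 0 at a ∈ {-1, 1, 2, 4}; ∂g/∂b = -120(b - 3)(b - 2)(b - 1)(b + 1) = 0 at b ∈ {-1, 1, 2, 3}.
The Hessian is diagonal: diag(g_aa, g_bb). Second derivatives: g_aa(-1)=900, g_aa(1)=-180, g_aa(2)=180, g_aa(4)=-900; g_bb(-1)=2880, g_bb(1)=-480, g_bb(2)=360, g_bb(3)=-960.
Saddle points occur where the two diagonal entries have opposite signs: (-1, 1), (-1, 3), (1, -1), (1, 2), (2, 1), (2, 3), (4, -1), (4, 2). Count: 8.

8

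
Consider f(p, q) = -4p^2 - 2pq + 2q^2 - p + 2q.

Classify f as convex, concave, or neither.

f is quadratic, so its Hessian is the constant matrix H = [[-8, -2], [-2, 4]].
det(H) = -36, tr(H) = -4.
det(H) < 0, so H is indefinite: neither convex nor concave.

neither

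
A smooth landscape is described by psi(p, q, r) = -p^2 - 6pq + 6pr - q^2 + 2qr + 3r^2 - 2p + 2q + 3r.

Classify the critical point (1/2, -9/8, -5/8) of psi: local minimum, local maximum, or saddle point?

The Hessian is constant: H = [[-2, -6, 6], [-6, -2, 2], [6, 2, 6]].
Leading principal minors: Δ₁ = -2, Δ₂ = -32, Δ₃ = -256.
The minors fit neither the all-positive nor the alternating-sign pattern, so H is indefinite: a saddle point.

saddle point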